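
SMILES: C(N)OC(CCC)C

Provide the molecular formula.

C6H15NO

Heavy atoms from the SMILES: 6 C, 1 N, 1 O.
Implicit hydrogens by atom environment:
  3 × C: 2 H each → 6
  2 × C: 3 H each → 6
  1 × C: 1 H
  1 × N: 2 H
  1 × O: no H
  Total hydrogens = 15.
Molecular formula: C6H15NO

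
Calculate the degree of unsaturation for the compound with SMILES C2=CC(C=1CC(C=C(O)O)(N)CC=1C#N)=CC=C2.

9

Molecular formula from the SMILES: C14H14N2O2.
DoU = (2C + 2 + N − H − X)/2 = (2·14 + 2 + 2 − 14 − 0)/2 = 18/2 = 9.
(Structurally: 2 ring(s) + 7 π bond(s) = 9.)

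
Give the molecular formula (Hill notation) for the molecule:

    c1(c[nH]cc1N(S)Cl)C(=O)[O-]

C5H4ClN2O2S-

Heavy atoms from the SMILES: 5 C, 1 Cl, 2 N, 2 O, 1 S.
Implicit hydrogens by atom environment:
  2 × C (aromatic): 1 H each → 2
  2 × C (aromatic): no H
  1 × C: no H
  1 × Cl: no H
  1 × N (aromatic): 1 H
  1 × N: no H
  1 × O: no H
  1 × O (charge -1): no H
  1 × S: 1 H
  Total hydrogens = 4.
Net charge -1.
Molecular formula: C5H4ClN2O2S-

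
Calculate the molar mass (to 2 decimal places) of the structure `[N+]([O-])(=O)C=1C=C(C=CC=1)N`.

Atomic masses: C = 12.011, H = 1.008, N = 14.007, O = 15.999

Molecular formula: C6H6N2O2.
M = 6×12.011 + 6×1.008 + 2×14.007 + 2×15.999 = 138.13 g/mol.

138.13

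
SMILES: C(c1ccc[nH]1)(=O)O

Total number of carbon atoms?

The symbol for carbon appears 5 times in the SMILES. Lowercase c denotes aromatic carbon and counts toward C.

5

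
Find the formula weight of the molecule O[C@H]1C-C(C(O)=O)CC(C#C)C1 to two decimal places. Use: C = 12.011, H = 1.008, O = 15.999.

Molecular formula: C9H12O3.
M = 9×12.011 + 12×1.008 + 3×15.999 = 168.19 g/mol.

168.19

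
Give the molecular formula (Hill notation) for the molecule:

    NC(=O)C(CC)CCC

C7H15NO

Heavy atoms from the SMILES: 7 C, 1 N, 1 O.
Implicit hydrogens by atom environment:
  3 × C: 2 H each → 6
  2 × C: 3 H each → 6
  1 × C: 1 H
  1 × C: no H
  1 × N: 2 H
  1 × O: no H
  Total hydrogens = 15.
Molecular formula: C7H15NO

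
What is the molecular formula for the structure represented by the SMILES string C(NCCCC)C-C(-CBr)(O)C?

C9H20BrNO

Heavy atoms from the SMILES: 1 Br, 9 C, 1 N, 1 O.
Implicit hydrogens by atom environment:
  6 × C: 2 H each → 12
  2 × C: 3 H each → 6
  1 × Br: no H
  1 × C: no H
  1 × N: 1 H
  1 × O: 1 H
  Total hydrogens = 20.
Molecular formula: C9H20BrNO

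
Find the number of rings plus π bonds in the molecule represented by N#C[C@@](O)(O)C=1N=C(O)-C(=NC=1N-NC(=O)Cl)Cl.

7

Molecular formula from the SMILES: C7H5Cl2N5O4.
DoU = (2C + 2 + N − H − X)/2 = (2·7 + 2 + 5 − 5 − 2)/2 = 14/2 = 7.
(Structurally: 1 ring(s) + 6 π bond(s) = 7.)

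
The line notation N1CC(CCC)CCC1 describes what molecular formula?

Heavy atoms from the SMILES: 8 C, 1 N.
Implicit hydrogens by atom environment:
  6 × C: 2 H each → 12
  1 × C: 3 H
  1 × C: 1 H
  1 × N: 1 H
  Total hydrogens = 17.
Molecular formula: C8H17N

C8H17N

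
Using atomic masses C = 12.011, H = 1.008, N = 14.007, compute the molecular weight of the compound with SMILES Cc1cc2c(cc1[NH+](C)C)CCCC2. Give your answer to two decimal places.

Molecular formula: C13H20N+.
M = 13×12.011 + 20×1.008 + 1×14.007 = 190.31 g/mol.

190.31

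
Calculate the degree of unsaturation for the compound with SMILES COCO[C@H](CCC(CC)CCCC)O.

0

Molecular formula from the SMILES: C12H26O3.
DoU = (2C + 2 + N − H − X)/2 = (2·12 + 2 + 0 − 26 − 0)/2 = 0/2 = 0.
(Structurally: 0 ring(s) + 0 π bond(s) = 0.)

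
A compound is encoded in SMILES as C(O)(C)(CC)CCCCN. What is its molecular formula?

Heavy atoms from the SMILES: 8 C, 1 N, 1 O.
Implicit hydrogens by atom environment:
  5 × C: 2 H each → 10
  2 × C: 3 H each → 6
  1 × C: no H
  1 × N: 2 H
  1 × O: 1 H
  Total hydrogens = 19.
Molecular formula: C8H19NO

C8H19NO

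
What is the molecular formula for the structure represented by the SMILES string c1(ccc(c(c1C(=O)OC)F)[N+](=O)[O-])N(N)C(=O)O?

C9H8FN3O6

Heavy atoms from the SMILES: 9 C, 1 F, 3 N, 6 O.
Implicit hydrogens by atom environment:
  4 × C (aromatic): no H
  4 × O: no H
  2 × C (aromatic): 1 H each → 2
  2 × C: no H
  1 × C: 3 H
  1 × F: no H
  1 × N: 2 H
  1 × N (charge +1): no H
  1 × N: no H
  1 × O: 1 H
  1 × O (charge -1): no H
  Total hydrogens = 8.
Molecular formula: C9H8FN3O6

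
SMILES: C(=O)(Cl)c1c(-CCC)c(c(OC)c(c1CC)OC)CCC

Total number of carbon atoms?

17

The symbol for carbon appears 17 times in the SMILES. Lowercase c denotes aromatic carbon and counts toward C.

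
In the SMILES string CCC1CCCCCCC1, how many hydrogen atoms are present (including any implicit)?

20

Hydrogens are implicit in SMILES; fill each atom to its normal valence:
  8 × C: 2 H each → 16
  1 × C: 3 H
  1 × C: 1 H
  Total hydrogens = 20.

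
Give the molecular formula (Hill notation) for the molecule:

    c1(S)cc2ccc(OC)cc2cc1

C11H10OS

Heavy atoms from the SMILES: 11 C, 1 O, 1 S.
Implicit hydrogens by atom environment:
  6 × C (aromatic): 1 H each → 6
  4 × C (aromatic): no H
  1 × C: 3 H
  1 × O: no H
  1 × S: 1 H
  Total hydrogens = 10.
Molecular formula: C11H10OS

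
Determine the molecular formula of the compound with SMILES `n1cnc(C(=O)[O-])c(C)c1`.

C6H5N2O2-

Heavy atoms from the SMILES: 6 C, 2 N, 2 O.
Implicit hydrogens by atom environment:
  2 × C (aromatic): 1 H each → 2
  2 × C (aromatic): no H
  2 × N (aromatic): no H
  1 × C: 3 H
  1 × C: no H
  1 × O: no H
  1 × O (charge -1): no H
  Total hydrogens = 5.
Net charge -1.
Molecular formula: C6H5N2O2-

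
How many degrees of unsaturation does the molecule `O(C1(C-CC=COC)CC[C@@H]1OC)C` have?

2

Molecular formula from the SMILES: C11H20O3.
DoU = (2C + 2 + N − H − X)/2 = (2·11 + 2 + 0 − 20 − 0)/2 = 4/2 = 2.
(Structurally: 1 ring(s) + 1 π bond(s) = 2.)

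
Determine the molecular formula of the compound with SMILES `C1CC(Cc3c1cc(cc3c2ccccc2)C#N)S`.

Heavy atoms from the SMILES: 17 C, 1 N, 1 S.
Implicit hydrogens by atom environment:
  7 × C (aromatic): 1 H each → 7
  5 × C (aromatic): no H
  3 × C: 2 H each → 6
  1 × C: 1 H
  1 × C: no H
  1 × N: no H
  1 × S: 1 H
  Total hydrogens = 15.
Molecular formula: C17H15NS

C17H15NS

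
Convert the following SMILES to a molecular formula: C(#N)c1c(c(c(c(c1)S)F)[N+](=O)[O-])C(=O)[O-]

Heavy atoms from the SMILES: 8 C, 1 F, 2 N, 4 O, 1 S.
Implicit hydrogens by atom environment:
  5 × C (aromatic): no H
  2 × C: no H
  2 × O: no H
  2 × O (charge -1): no H
  1 × C (aromatic): 1 H
  1 × F: no H
  1 × N: no H
  1 × N (charge +1): no H
  1 × S: 1 H
  Total hydrogens = 2.
Net charge -1.
Molecular formula: C8H2FN2O4S-

C8H2FN2O4S-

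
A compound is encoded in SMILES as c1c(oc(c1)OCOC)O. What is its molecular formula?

Heavy atoms from the SMILES: 6 C, 4 O.
Implicit hydrogens by atom environment:
  2 × C (aromatic): 1 H each → 2
  2 × C (aromatic): no H
  2 × O: no H
  1 × C: 3 H
  1 × C: 2 H
  1 × O: 1 H
  1 × O (aromatic): no H
  Total hydrogens = 8.
Molecular formula: C6H8O4

C6H8O4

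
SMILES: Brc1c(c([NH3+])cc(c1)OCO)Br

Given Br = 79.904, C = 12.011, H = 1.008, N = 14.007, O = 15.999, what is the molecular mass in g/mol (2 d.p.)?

Molecular formula: C7H8Br2NO2+.
M = 2×79.904 + 7×12.011 + 8×1.008 + 1×14.007 + 2×15.999 = 297.95 g/mol.

297.95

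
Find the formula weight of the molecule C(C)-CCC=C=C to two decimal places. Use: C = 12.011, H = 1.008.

Molecular formula: C7H12.
M = 7×12.011 + 12×1.008 = 96.17 g/mol.

96.17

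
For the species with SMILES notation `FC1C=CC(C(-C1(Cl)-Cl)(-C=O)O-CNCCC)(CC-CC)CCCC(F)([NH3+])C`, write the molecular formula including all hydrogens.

Heavy atoms from the SMILES: 20 C, 2 Cl, 2 F, 2 N, 2 O.
Implicit hydrogens by atom environment:
  9 × C: 2 H each → 18
  4 × C: 1 H each → 4
  4 × C: no H
  3 × C: 3 H each → 9
  2 × Cl: no H
  2 × F: no H
  2 × O: no H
  1 × N (charge +1): 3 H
  1 × N: 1 H
  Total hydrogens = 35.
Net charge +1.
Molecular formula: C20H35Cl2F2N2O2+

C20H35Cl2F2N2O2+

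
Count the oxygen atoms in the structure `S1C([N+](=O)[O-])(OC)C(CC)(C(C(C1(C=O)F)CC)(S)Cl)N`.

The symbol for oxygen appears 4 times in the SMILES.

4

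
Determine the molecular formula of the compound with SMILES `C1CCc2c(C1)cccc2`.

C10H12

Heavy atoms from the SMILES: 10 C.
Implicit hydrogens by atom environment:
  4 × C: 2 H each → 8
  4 × C (aromatic): 1 H each → 4
  2 × C (aromatic): no H
  Total hydrogens = 12.
Molecular formula: C10H12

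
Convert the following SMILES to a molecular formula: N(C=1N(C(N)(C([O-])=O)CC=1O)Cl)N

C5H8ClN4O3-

Heavy atoms from the SMILES: 5 C, 1 Cl, 4 N, 3 O.
Implicit hydrogens by atom environment:
  4 × C: no H
  2 × N: 2 H each → 4
  1 × C: 2 H
  1 × Cl: no H
  1 × N: 1 H
  1 × N: no H
  1 × O: 1 H
  1 × O: no H
  1 × O (charge -1): no H
  Total hydrogens = 8.
Net charge -1.
Molecular formula: C5H8ClN4O3-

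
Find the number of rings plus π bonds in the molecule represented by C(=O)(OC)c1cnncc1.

Molecular formula from the SMILES: C6H6N2O2.
DoU = (2C + 2 + N − H − X)/2 = (2·6 + 2 + 2 − 6 − 0)/2 = 10/2 = 5.
(Structurally: 1 ring(s) + 4 π bond(s) = 5.)

5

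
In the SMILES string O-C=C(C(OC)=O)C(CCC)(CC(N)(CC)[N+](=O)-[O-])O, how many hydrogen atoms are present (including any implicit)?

22

Hydrogens are implicit in SMILES; fill each atom to its normal valence:
  4 × C: 2 H each → 8
  4 × C: no H
  3 × C: 3 H each → 9
  3 × O: no H
  2 × O: 1 H each → 2
  1 × C: 1 H
  1 × N: 2 H
  1 × N (charge +1): no H
  1 × O (charge -1): no H
  Total hydrogens = 22.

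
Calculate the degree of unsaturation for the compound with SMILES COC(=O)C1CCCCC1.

Molecular formula from the SMILES: C8H14O2.
DoU = (2C + 2 + N − H − X)/2 = (2·8 + 2 + 0 − 14 − 0)/2 = 4/2 = 2.
(Structurally: 1 ring(s) + 1 π bond(s) = 2.)

2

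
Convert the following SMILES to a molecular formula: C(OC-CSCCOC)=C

Heavy atoms from the SMILES: 7 C, 2 O, 1 S.
Implicit hydrogens by atom environment:
  5 × C: 2 H each → 10
  2 × O: no H
  1 × C: 3 H
  1 × C: 1 H
  1 × S: no H
  Total hydrogens = 14.
Molecular formula: C7H14O2S

C7H14O2S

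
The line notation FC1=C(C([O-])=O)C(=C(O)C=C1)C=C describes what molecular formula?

Heavy atoms from the SMILES: 9 C, 1 F, 3 O.
Implicit hydrogens by atom environment:
  4 × C (aromatic): no H
  2 × C (aromatic): 1 H each → 2
  1 × C: 2 H
  1 × C: 1 H
  1 × C: no H
  1 × F: no H
  1 × O: 1 H
  1 × O: no H
  1 × O (charge -1): no H
  Total hydrogens = 6.
Net charge -1.
Molecular formula: C9H6FO3-

C9H6FO3-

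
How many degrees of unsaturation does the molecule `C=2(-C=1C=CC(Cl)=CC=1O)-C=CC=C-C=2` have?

Molecular formula from the SMILES: C12H9ClO.
DoU = (2C + 2 + N − H − X)/2 = (2·12 + 2 + 0 − 9 − 1)/2 = 16/2 = 8.
(Structurally: 2 ring(s) + 6 π bond(s) = 8.)

8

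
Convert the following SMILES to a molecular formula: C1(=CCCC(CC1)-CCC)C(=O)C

Heavy atoms from the SMILES: 12 C, 1 O.
Implicit hydrogens by atom environment:
  6 × C: 2 H each → 12
  2 × C: 3 H each → 6
  2 × C: 1 H each → 2
  2 × C: no H
  1 × O: no H
  Total hydrogens = 20.
Molecular formula: C12H20O

C12H20O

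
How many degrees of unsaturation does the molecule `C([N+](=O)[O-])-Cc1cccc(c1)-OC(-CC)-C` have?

Molecular formula from the SMILES: C12H17NO3.
DoU = (2C + 2 + N − H − X)/2 = (2·12 + 2 + 1 − 17 − 0)/2 = 10/2 = 5.
(Structurally: 1 ring(s) + 4 π bond(s) = 5.)

5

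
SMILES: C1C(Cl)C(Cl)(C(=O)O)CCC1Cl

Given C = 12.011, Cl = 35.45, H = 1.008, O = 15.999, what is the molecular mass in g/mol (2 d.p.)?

231.50

Molecular formula: C7H9Cl3O2.
M = 7×12.011 + 3×35.45 + 9×1.008 + 2×15.999 = 231.50 g/mol.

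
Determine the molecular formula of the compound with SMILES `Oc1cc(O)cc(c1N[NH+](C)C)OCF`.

C9H14FN2O3+

Heavy atoms from the SMILES: 9 C, 1 F, 2 N, 3 O.
Implicit hydrogens by atom environment:
  4 × C (aromatic): no H
  2 × C: 3 H each → 6
  2 × C (aromatic): 1 H each → 2
  2 × O: 1 H each → 2
  1 × C: 2 H
  1 × F: no H
  1 × N: 1 H
  1 × N (charge +1): 1 H
  1 × O: no H
  Total hydrogens = 14.
Net charge +1.
Molecular formula: C9H14FN2O3+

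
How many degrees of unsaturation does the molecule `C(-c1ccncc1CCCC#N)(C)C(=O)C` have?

Molecular formula from the SMILES: C13H16N2O.
DoU = (2C + 2 + N − H − X)/2 = (2·13 + 2 + 2 − 16 − 0)/2 = 14/2 = 7.
(Structurally: 1 ring(s) + 6 π bond(s) = 7.)

7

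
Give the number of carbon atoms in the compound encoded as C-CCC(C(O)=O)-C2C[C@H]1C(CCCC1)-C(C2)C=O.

16

The symbol for carbon appears 16 times in the SMILES.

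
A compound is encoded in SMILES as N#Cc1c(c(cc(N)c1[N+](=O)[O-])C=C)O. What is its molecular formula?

Heavy atoms from the SMILES: 9 C, 3 N, 3 O.
Implicit hydrogens by atom environment:
  5 × C (aromatic): no H
  1 × C: 2 H
  1 × C (aromatic): 1 H
  1 × C: 1 H
  1 × C: no H
  1 × N: 2 H
  1 × N: no H
  1 × N (charge +1): no H
  1 × O: 1 H
  1 × O: no H
  1 × O (charge -1): no H
  Total hydrogens = 7.
Molecular formula: C9H7N3O3

C9H7N3O3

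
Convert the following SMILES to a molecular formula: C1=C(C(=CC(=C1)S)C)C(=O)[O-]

C8H7O2S-

Heavy atoms from the SMILES: 8 C, 2 O, 1 S.
Implicit hydrogens by atom environment:
  3 × C (aromatic): 1 H each → 3
  3 × C (aromatic): no H
  1 × C: 3 H
  1 × C: no H
  1 × O: no H
  1 × O (charge -1): no H
  1 × S: 1 H
  Total hydrogens = 7.
Net charge -1.
Molecular formula: C8H7O2S-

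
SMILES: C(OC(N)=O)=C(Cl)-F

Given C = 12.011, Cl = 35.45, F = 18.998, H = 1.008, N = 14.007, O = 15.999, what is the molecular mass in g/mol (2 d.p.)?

139.51

Molecular formula: C3H3ClFNO2.
M = 3×12.011 + 1×35.45 + 1×18.998 + 3×1.008 + 1×14.007 + 2×15.999 = 139.51 g/mol.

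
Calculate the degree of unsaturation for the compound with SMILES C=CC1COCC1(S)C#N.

4

Molecular formula from the SMILES: C7H9NOS.
DoU = (2C + 2 + N − H − X)/2 = (2·7 + 2 + 1 − 9 − 0)/2 = 8/2 = 4.
(Structurally: 1 ring(s) + 3 π bond(s) = 4.)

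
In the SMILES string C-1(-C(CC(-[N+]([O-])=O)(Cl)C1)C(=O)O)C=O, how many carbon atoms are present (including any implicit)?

7

The symbol for carbon appears 7 times in the SMILES. (Cl is a single chlorine, not C + l.)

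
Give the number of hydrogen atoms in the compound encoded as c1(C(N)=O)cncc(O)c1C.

Hydrogens are implicit in SMILES; fill each atom to its normal valence:
  3 × C (aromatic): no H
  2 × C (aromatic): 1 H each → 2
  1 × C: 3 H
  1 × C: no H
  1 × N: 2 H
  1 × N (aromatic): no H
  1 × O: 1 H
  1 × O: no H
  Total hydrogens = 8.

8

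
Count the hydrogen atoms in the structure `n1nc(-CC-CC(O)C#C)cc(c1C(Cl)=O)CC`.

15

Hydrogens are implicit in SMILES; fill each atom to its normal valence:
  4 × C: 2 H each → 8
  3 × C (aromatic): no H
  2 × C: 1 H each → 2
  2 × C: no H
  2 × N (aromatic): no H
  1 × C: 3 H
  1 × C (aromatic): 1 H
  1 × Cl: no H
  1 × O: 1 H
  1 × O: no H
  Total hydrogens = 15.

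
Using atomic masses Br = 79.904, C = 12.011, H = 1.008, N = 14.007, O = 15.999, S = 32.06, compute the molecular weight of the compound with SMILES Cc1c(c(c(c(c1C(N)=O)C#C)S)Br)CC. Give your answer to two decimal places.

298.20

Molecular formula: C12H12BrNOS.
M = 1×79.904 + 12×12.011 + 12×1.008 + 1×14.007 + 1×15.999 + 1×32.06 = 298.20 g/mol.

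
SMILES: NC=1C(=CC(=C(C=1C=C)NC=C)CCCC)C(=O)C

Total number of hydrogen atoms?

Hydrogens are implicit in SMILES; fill each atom to its normal valence:
  5 × C: 2 H each → 10
  5 × C (aromatic): no H
  2 × C: 3 H each → 6
  2 × C: 1 H each → 2
  1 × C (aromatic): 1 H
  1 × C: no H
  1 × N: 2 H
  1 × N: 1 H
  1 × O: no H
  Total hydrogens = 22.

22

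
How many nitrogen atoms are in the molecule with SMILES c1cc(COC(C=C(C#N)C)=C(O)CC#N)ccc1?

The symbol for nitrogen appears 2 times in the SMILES.

2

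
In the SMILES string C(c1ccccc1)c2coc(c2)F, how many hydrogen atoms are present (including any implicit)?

Hydrogens are implicit in SMILES; fill each atom to its normal valence:
  7 × C (aromatic): 1 H each → 7
  3 × C (aromatic): no H
  1 × C: 2 H
  1 × F: no H
  1 × O (aromatic): no H
  Total hydrogens = 9.

9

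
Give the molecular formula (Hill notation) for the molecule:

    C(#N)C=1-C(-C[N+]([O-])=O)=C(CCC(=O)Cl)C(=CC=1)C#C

C13H9ClN2O3

Heavy atoms from the SMILES: 13 C, 1 Cl, 2 N, 3 O.
Implicit hydrogens by atom environment:
  4 × C (aromatic): no H
  3 × C: 2 H each → 6
  3 × C: no H
  2 × C (aromatic): 1 H each → 2
  2 × O: no H
  1 × C: 1 H
  1 × Cl: no H
  1 × N: no H
  1 × N (charge +1): no H
  1 × O (charge -1): no H
  Total hydrogens = 9.
Molecular formula: C13H9ClN2O3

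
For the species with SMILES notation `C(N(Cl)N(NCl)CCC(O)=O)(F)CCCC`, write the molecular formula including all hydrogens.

Heavy atoms from the SMILES: 8 C, 2 Cl, 1 F, 3 N, 2 O.
Implicit hydrogens by atom environment:
  5 × C: 2 H each → 10
  2 × Cl: no H
  2 × N: no H
  1 × C: 3 H
  1 × C: 1 H
  1 × C: no H
  1 × F: no H
  1 × N: 1 H
  1 × O: 1 H
  1 × O: no H
  Total hydrogens = 16.
Molecular formula: C8H16Cl2FN3O2

C8H16Cl2FN3O2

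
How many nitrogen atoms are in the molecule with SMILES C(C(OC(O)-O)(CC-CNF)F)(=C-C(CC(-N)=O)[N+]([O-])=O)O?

3

The symbol for nitrogen appears 3 times in the SMILES.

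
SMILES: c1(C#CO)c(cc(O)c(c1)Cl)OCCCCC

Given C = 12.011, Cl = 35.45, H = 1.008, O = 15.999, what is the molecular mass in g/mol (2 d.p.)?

254.71

Molecular formula: C13H15ClO3.
M = 13×12.011 + 1×35.45 + 15×1.008 + 3×15.999 = 254.71 g/mol.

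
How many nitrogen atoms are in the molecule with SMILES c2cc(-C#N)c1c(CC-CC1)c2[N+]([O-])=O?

The symbol for nitrogen appears 2 times in the SMILES.

2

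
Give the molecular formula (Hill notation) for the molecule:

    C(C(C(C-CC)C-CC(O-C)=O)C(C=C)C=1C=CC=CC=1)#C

Heavy atoms from the SMILES: 20 C, 2 O.
Implicit hydrogens by atom environment:
  5 × C: 2 H each → 10
  5 × C: 1 H each → 5
  5 × C (aromatic): 1 H each → 5
  2 × C: 3 H each → 6
  2 × C: no H
  2 × O: no H
  1 × C (aromatic): no H
  Total hydrogens = 26.
Molecular formula: C20H26O2

C20H26O2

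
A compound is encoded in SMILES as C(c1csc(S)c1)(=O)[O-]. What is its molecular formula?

C5H3O2S2-

Heavy atoms from the SMILES: 5 C, 2 O, 2 S.
Implicit hydrogens by atom environment:
  2 × C (aromatic): 1 H each → 2
  2 × C (aromatic): no H
  1 × C: no H
  1 × O: no H
  1 × O (charge -1): no H
  1 × S: 1 H
  1 × S (aromatic): no H
  Total hydrogens = 3.
Net charge -1.
Molecular formula: C5H3O2S2-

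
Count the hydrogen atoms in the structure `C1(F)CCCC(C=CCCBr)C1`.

16

Hydrogens are implicit in SMILES; fill each atom to its normal valence:
  6 × C: 2 H each → 12
  4 × C: 1 H each → 4
  1 × Br: no H
  1 × F: no H
  Total hydrogens = 16.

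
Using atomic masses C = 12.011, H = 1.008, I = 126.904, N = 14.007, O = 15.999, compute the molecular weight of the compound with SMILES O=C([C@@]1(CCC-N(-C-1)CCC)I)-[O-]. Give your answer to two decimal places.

296.13

Molecular formula: C9H15INO2-.
M = 9×12.011 + 15×1.008 + 1×126.904 + 1×14.007 + 2×15.999 = 296.13 g/mol.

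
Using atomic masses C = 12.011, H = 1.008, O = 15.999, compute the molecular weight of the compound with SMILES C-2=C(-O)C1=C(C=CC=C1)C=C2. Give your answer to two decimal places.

144.17

Molecular formula: C10H8O.
M = 10×12.011 + 8×1.008 + 1×15.999 = 144.17 g/mol.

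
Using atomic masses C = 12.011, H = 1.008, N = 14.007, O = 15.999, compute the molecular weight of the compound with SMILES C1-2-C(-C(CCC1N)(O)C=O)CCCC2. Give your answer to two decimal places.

197.28

Molecular formula: C11H19NO2.
M = 11×12.011 + 19×1.008 + 1×14.007 + 2×15.999 = 197.28 g/mol.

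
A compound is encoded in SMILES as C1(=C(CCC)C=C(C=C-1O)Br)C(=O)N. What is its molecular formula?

Heavy atoms from the SMILES: 1 Br, 10 C, 1 N, 2 O.
Implicit hydrogens by atom environment:
  4 × C (aromatic): no H
  2 × C: 2 H each → 4
  2 × C (aromatic): 1 H each → 2
  1 × Br: no H
  1 × C: 3 H
  1 × C: no H
  1 × N: 2 H
  1 × O: 1 H
  1 × O: no H
  Total hydrogens = 12.
Molecular formula: C10H12BrNO2

C10H12BrNO2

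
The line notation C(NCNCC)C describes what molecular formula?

Heavy atoms from the SMILES: 5 C, 2 N.
Implicit hydrogens by atom environment:
  3 × C: 2 H each → 6
  2 × C: 3 H each → 6
  2 × N: 1 H each → 2
  Total hydrogens = 14.
Molecular formula: C5H14N2

C5H14N2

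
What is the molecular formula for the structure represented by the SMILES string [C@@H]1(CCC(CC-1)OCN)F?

Heavy atoms from the SMILES: 7 C, 1 F, 1 N, 1 O.
Implicit hydrogens by atom environment:
  5 × C: 2 H each → 10
  2 × C: 1 H each → 2
  1 × F: no H
  1 × N: 2 H
  1 × O: no H
  Total hydrogens = 14.
Molecular formula: C7H14FNO

C7H14FNO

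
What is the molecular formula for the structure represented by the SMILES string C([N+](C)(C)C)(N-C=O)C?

C6H15N2O+

Heavy atoms from the SMILES: 6 C, 2 N, 1 O.
Implicit hydrogens by atom environment:
  4 × C: 3 H each → 12
  2 × C: 1 H each → 2
  1 × N: 1 H
  1 × N (charge +1): no H
  1 × O: no H
  Total hydrogens = 15.
Net charge +1.
Molecular formula: C6H15N2O+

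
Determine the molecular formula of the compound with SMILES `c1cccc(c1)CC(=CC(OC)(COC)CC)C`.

Heavy atoms from the SMILES: 16 C, 2 O.
Implicit hydrogens by atom environment:
  5 × C (aromatic): 1 H each → 5
  4 × C: 3 H each → 12
  3 × C: 2 H each → 6
  2 × C: no H
  2 × O: no H
  1 × C: 1 H
  1 × C (aromatic): no H
  Total hydrogens = 24.
Molecular formula: C16H24O2

C16H24O2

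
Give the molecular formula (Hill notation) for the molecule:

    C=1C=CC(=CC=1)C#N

C7H5N

Heavy atoms from the SMILES: 7 C, 1 N.
Implicit hydrogens by atom environment:
  5 × C (aromatic): 1 H each → 5
  1 × C (aromatic): no H
  1 × C: no H
  1 × N: no H
  Total hydrogens = 5.
Molecular formula: C7H5N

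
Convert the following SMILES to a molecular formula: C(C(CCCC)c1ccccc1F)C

C13H19F

Heavy atoms from the SMILES: 13 C, 1 F.
Implicit hydrogens by atom environment:
  4 × C: 2 H each → 8
  4 × C (aromatic): 1 H each → 4
  2 × C: 3 H each → 6
  2 × C (aromatic): no H
  1 × C: 1 H
  1 × F: no H
  Total hydrogens = 19.
Molecular formula: C13H19F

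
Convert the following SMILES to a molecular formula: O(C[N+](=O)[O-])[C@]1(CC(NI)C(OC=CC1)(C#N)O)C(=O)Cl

Heavy atoms from the SMILES: 10 C, 1 Cl, 1 I, 3 N, 6 O.
Implicit hydrogens by atom environment:
  4 × C: no H
  4 × O: no H
  3 × C: 2 H each → 6
  3 × C: 1 H each → 3
  1 × Cl: no H
  1 × I: no H
  1 × N: 1 H
  1 × N: no H
  1 × N (charge +1): no H
  1 × O: 1 H
  1 × O (charge -1): no H
  Total hydrogens = 11.
Molecular formula: C10H11ClIN3O6

C10H11ClIN3O6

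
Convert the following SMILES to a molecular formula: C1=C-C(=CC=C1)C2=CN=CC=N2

Heavy atoms from the SMILES: 10 C, 2 N.
Implicit hydrogens by atom environment:
  8 × C (aromatic): 1 H each → 8
  2 × C (aromatic): no H
  2 × N (aromatic): no H
  Total hydrogens = 8.
Molecular formula: C10H8N2

C10H8N2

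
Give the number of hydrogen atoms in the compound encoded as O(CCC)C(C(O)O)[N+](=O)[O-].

11

Hydrogens are implicit in SMILES; fill each atom to its normal valence:
  2 × C: 2 H each → 4
  2 × C: 1 H each → 2
  2 × O: 1 H each → 2
  2 × O: no H
  1 × C: 3 H
  1 × N (charge +1): no H
  1 × O (charge -1): no H
  Total hydrogens = 11.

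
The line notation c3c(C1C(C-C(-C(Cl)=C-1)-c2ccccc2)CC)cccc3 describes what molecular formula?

Heavy atoms from the SMILES: 20 C, 1 Cl.
Implicit hydrogens by atom environment:
  10 × C (aromatic): 1 H each → 10
  4 × C: 1 H each → 4
  2 × C: 2 H each → 4
  2 × C (aromatic): no H
  1 × C: 3 H
  1 × C: no H
  1 × Cl: no H
  Total hydrogens = 21.
Molecular formula: C20H21Cl

C20H21Cl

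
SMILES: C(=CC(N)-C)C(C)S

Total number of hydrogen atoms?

13

Hydrogens are implicit in SMILES; fill each atom to its normal valence:
  4 × C: 1 H each → 4
  2 × C: 3 H each → 6
  1 × N: 2 H
  1 × S: 1 H
  Total hydrogens = 13.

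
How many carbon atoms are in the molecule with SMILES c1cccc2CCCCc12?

The symbol for carbon appears 10 times in the SMILES. Lowercase c denotes aromatic carbon and counts toward C.

10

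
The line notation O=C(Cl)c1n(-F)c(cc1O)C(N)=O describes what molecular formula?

C6H4ClFN2O3

Heavy atoms from the SMILES: 6 C, 1 Cl, 1 F, 2 N, 3 O.
Implicit hydrogens by atom environment:
  3 × C (aromatic): no H
  2 × C: no H
  2 × O: no H
  1 × C (aromatic): 1 H
  1 × Cl: no H
  1 × F: no H
  1 × N: 2 H
  1 × N (aromatic): no H
  1 × O: 1 H
  Total hydrogens = 4.
Molecular formula: C6H4ClFN2O3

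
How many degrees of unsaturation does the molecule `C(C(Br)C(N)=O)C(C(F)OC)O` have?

Molecular formula from the SMILES: C6H11BrFNO3.
DoU = (2C + 2 + N − H − X)/2 = (2·6 + 2 + 1 − 11 − 2)/2 = 2/2 = 1.
(Structurally: 0 ring(s) + 1 π bond(s) = 1.)

1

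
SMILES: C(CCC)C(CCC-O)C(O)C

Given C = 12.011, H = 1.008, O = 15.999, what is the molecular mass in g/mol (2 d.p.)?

174.28

Molecular formula: C10H22O2.
M = 10×12.011 + 22×1.008 + 2×15.999 = 174.28 g/mol.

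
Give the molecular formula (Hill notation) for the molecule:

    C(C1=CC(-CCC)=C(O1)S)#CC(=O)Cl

Heavy atoms from the SMILES: 10 C, 1 Cl, 2 O, 1 S.
Implicit hydrogens by atom environment:
  3 × C (aromatic): no H
  3 × C: no H
  2 × C: 2 H each → 4
  1 × C: 3 H
  1 × C (aromatic): 1 H
  1 × Cl: no H
  1 × O (aromatic): no H
  1 × O: no H
  1 × S: 1 H
  Total hydrogens = 9.
Molecular formula: C10H9ClO2S

C10H9ClO2S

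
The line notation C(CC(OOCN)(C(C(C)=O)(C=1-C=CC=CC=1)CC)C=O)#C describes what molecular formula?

C17H21NO4

Heavy atoms from the SMILES: 17 C, 1 N, 4 O.
Implicit hydrogens by atom environment:
  5 × C (aromatic): 1 H each → 5
  4 × C: no H
  4 × O: no H
  3 × C: 2 H each → 6
  2 × C: 3 H each → 6
  2 × C: 1 H each → 2
  1 × C (aromatic): no H
  1 × N: 2 H
  Total hydrogens = 21.
Molecular formula: C17H21NO4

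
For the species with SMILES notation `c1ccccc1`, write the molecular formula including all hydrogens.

C6H6

Heavy atoms from the SMILES: 6 C.
Implicit hydrogens by atom environment:
  6 × C (aromatic): 1 H each → 6
  Total hydrogens = 6.
Molecular formula: C6H6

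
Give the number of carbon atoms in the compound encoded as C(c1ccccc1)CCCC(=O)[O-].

11

The symbol for carbon appears 11 times in the SMILES. Lowercase c denotes aromatic carbon and counts toward C.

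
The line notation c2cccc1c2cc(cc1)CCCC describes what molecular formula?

C14H16

Heavy atoms from the SMILES: 14 C.
Implicit hydrogens by atom environment:
  7 × C (aromatic): 1 H each → 7
  3 × C: 2 H each → 6
  3 × C (aromatic): no H
  1 × C: 3 H
  Total hydrogens = 16.
Molecular formula: C14H16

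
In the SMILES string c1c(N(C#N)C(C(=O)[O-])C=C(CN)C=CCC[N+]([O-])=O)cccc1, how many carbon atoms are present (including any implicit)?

16

The symbol for carbon appears 16 times in the SMILES. Lowercase c denotes aromatic carbon and counts toward C.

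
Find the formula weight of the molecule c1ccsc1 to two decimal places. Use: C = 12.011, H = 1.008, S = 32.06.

Molecular formula: C4H4S.
M = 4×12.011 + 4×1.008 + 1×32.06 = 84.14 g/mol.

84.14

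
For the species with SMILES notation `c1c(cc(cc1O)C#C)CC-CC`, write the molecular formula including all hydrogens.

C12H14O

Heavy atoms from the SMILES: 12 C, 1 O.
Implicit hydrogens by atom environment:
  3 × C: 2 H each → 6
  3 × C (aromatic): 1 H each → 3
  3 × C (aromatic): no H
  1 × C: 3 H
  1 × C: 1 H
  1 × C: no H
  1 × O: 1 H
  Total hydrogens = 14.
Molecular formula: C12H14O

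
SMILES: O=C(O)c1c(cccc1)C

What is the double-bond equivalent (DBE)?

5

Molecular formula from the SMILES: C8H8O2.
DoU = (2C + 2 + N − H − X)/2 = (2·8 + 2 + 0 − 8 − 0)/2 = 10/2 = 5.
(Structurally: 1 ring(s) + 4 π bond(s) = 5.)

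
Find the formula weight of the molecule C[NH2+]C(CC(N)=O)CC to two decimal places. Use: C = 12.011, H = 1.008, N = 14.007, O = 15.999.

Molecular formula: C6H15N2O+.
M = 6×12.011 + 15×1.008 + 2×14.007 + 1×15.999 = 131.20 g/mol.

131.20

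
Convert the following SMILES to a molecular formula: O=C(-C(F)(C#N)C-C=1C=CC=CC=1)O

C10H8FNO2

Heavy atoms from the SMILES: 10 C, 1 F, 1 N, 2 O.
Implicit hydrogens by atom environment:
  5 × C (aromatic): 1 H each → 5
  3 × C: no H
  1 × C: 2 H
  1 × C (aromatic): no H
  1 × F: no H
  1 × N: no H
  1 × O: 1 H
  1 × O: no H
  Total hydrogens = 8.
Molecular formula: C10H8FNO2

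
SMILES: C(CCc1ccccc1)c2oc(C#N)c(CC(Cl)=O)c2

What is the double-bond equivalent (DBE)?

10

Molecular formula from the SMILES: C16H14ClNO2.
DoU = (2C + 2 + N − H − X)/2 = (2·16 + 2 + 1 − 14 − 1)/2 = 20/2 = 10.
(Structurally: 2 ring(s) + 8 π bond(s) = 10.)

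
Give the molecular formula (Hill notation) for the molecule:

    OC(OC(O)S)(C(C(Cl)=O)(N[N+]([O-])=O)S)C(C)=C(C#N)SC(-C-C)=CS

C12H16ClN3O6S4

Heavy atoms from the SMILES: 12 C, 1 Cl, 3 N, 6 O, 4 S.
Implicit hydrogens by atom environment:
  7 × C: no H
  3 × O: no H
  3 × S: 1 H each → 3
  2 × C: 3 H each → 6
  2 × C: 1 H each → 2
  2 × O: 1 H each → 2
  1 × C: 2 H
  1 × Cl: no H
  1 × N: 1 H
  1 × N (charge +1): no H
  1 × N: no H
  1 × O (charge -1): no H
  1 × S: no H
  Total hydrogens = 16.
Molecular formula: C12H16ClN3O6S4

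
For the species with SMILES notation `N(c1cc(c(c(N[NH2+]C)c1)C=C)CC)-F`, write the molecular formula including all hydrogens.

Heavy atoms from the SMILES: 11 C, 1 F, 3 N.
Implicit hydrogens by atom environment:
  4 × C (aromatic): no H
  2 × C: 3 H each → 6
  2 × C: 2 H each → 4
  2 × C (aromatic): 1 H each → 2
  2 × N: 1 H each → 2
  1 × C: 1 H
  1 × F: no H
  1 × N (charge +1): 2 H
  Total hydrogens = 17.
Net charge +1.
Molecular formula: C11H17FN3+

C11H17FN3+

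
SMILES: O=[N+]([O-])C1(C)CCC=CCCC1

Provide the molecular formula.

Heavy atoms from the SMILES: 9 C, 1 N, 2 O.
Implicit hydrogens by atom environment:
  5 × C: 2 H each → 10
  2 × C: 1 H each → 2
  1 × C: 3 H
  1 × C: no H
  1 × N (charge +1): no H
  1 × O: no H
  1 × O (charge -1): no H
  Total hydrogens = 15.
Molecular formula: C9H15NO2

C9H15NO2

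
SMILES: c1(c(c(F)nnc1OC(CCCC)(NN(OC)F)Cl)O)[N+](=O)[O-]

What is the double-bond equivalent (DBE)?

Molecular formula from the SMILES: C10H14ClF2N5O5.
DoU = (2C + 2 + N − H − X)/2 = (2·10 + 2 + 5 − 14 − 3)/2 = 10/2 = 5.
(Structurally: 1 ring(s) + 4 π bond(s) = 5.)

5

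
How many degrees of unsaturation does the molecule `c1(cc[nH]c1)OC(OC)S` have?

3

Molecular formula from the SMILES: C6H9NO2S.
DoU = (2C + 2 + N − H − X)/2 = (2·6 + 2 + 1 − 9 − 0)/2 = 6/2 = 3.
(Structurally: 1 ring(s) + 2 π bond(s) = 3.)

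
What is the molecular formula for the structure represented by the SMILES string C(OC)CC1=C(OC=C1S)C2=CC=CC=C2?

C13H14O2S

Heavy atoms from the SMILES: 13 C, 2 O, 1 S.
Implicit hydrogens by atom environment:
  6 × C (aromatic): 1 H each → 6
  4 × C (aromatic): no H
  2 × C: 2 H each → 4
  1 × C: 3 H
  1 × O (aromatic): no H
  1 × O: no H
  1 × S: 1 H
  Total hydrogens = 14.
Molecular formula: C13H14O2S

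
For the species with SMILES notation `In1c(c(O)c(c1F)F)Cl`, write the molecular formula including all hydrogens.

C4HClF2INO

Heavy atoms from the SMILES: 4 C, 1 Cl, 2 F, 1 I, 1 N, 1 O.
Implicit hydrogens by atom environment:
  4 × C (aromatic): no H
  2 × F: no H
  1 × Cl: no H
  1 × I: no H
  1 × N (aromatic): no H
  1 × O: 1 H
  Total hydrogens = 1.
Molecular formula: C4HClF2INO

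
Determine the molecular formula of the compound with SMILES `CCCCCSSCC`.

Heavy atoms from the SMILES: 7 C, 2 S.
Implicit hydrogens by atom environment:
  5 × C: 2 H each → 10
  2 × C: 3 H each → 6
  2 × S: no H
  Total hydrogens = 16.
Molecular formula: C7H16S2

C7H16S2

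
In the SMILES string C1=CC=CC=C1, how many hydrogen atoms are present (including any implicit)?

Hydrogens are implicit in SMILES; fill each atom to its normal valence:
  6 × C (aromatic): 1 H each → 6
  Total hydrogens = 6.

6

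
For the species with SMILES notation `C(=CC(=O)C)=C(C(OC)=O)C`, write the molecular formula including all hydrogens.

Heavy atoms from the SMILES: 8 C, 3 O.
Implicit hydrogens by atom environment:
  4 × C: no H
  3 × C: 3 H each → 9
  3 × O: no H
  1 × C: 1 H
  Total hydrogens = 10.
Molecular formula: C8H10O3

C8H10O3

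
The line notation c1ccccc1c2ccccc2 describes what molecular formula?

Heavy atoms from the SMILES: 12 C.
Implicit hydrogens by atom environment:
  10 × C (aromatic): 1 H each → 10
  2 × C (aromatic): no H
  Total hydrogens = 10.
Molecular formula: C12H10

C12H10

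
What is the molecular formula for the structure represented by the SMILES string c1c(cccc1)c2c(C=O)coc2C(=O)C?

Heavy atoms from the SMILES: 13 C, 3 O.
Implicit hydrogens by atom environment:
  6 × C (aromatic): 1 H each → 6
  4 × C (aromatic): no H
  2 × O: no H
  1 × C: 3 H
  1 × C: 1 H
  1 × C: no H
  1 × O (aromatic): no H
  Total hydrogens = 10.
Molecular formula: C13H10O3

C13H10O3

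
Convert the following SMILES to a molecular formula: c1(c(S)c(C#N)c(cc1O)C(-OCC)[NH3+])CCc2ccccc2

Heavy atoms from the SMILES: 18 C, 2 N, 2 O, 1 S.
Implicit hydrogens by atom environment:
  6 × C (aromatic): 1 H each → 6
  6 × C (aromatic): no H
  3 × C: 2 H each → 6
  1 × C: 3 H
  1 × C: 1 H
  1 × C: no H
  1 × N (charge +1): 3 H
  1 × N: no H
  1 × O: 1 H
  1 × O: no H
  1 × S: 1 H
  Total hydrogens = 21.
Net charge +1.
Molecular formula: C18H21N2O2S+

C18H21N2O2S+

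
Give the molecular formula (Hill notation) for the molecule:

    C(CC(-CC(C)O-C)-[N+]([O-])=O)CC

C9H19NO3

Heavy atoms from the SMILES: 9 C, 1 N, 3 O.
Implicit hydrogens by atom environment:
  4 × C: 2 H each → 8
  3 × C: 3 H each → 9
  2 × C: 1 H each → 2
  2 × O: no H
  1 × N (charge +1): no H
  1 × O (charge -1): no H
  Total hydrogens = 19.
Molecular formula: C9H19NO3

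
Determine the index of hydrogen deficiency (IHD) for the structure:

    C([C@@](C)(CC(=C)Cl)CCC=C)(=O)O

Molecular formula from the SMILES: C10H15ClO2.
DoU = (2C + 2 + N − H − X)/2 = (2·10 + 2 + 0 − 15 − 1)/2 = 6/2 = 3.
(Structurally: 0 ring(s) + 3 π bond(s) = 3.)

3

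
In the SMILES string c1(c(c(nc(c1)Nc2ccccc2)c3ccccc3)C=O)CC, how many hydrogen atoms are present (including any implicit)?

Hydrogens are implicit in SMILES; fill each atom to its normal valence:
  11 × C (aromatic): 1 H each → 11
  6 × C (aromatic): no H
  1 × C: 3 H
  1 × C: 2 H
  1 × C: 1 H
  1 × N: 1 H
  1 × N (aromatic): no H
  1 × O: no H
  Total hydrogens = 18.

18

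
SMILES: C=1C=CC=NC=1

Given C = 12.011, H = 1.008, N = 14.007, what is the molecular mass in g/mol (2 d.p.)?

79.10

Molecular formula: C5H5N.
M = 5×12.011 + 5×1.008 + 1×14.007 = 79.10 g/mol.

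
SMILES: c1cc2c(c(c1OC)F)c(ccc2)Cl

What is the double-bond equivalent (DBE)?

Molecular formula from the SMILES: C11H8ClFO.
DoU = (2C + 2 + N − H − X)/2 = (2·11 + 2 + 0 − 8 − 2)/2 = 14/2 = 7.
(Structurally: 2 ring(s) + 5 π bond(s) = 7.)

7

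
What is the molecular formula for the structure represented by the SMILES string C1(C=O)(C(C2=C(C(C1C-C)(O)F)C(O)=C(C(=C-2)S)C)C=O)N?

C15H18FNO4S

Heavy atoms from the SMILES: 15 C, 1 F, 1 N, 4 O, 1 S.
Implicit hydrogens by atom environment:
  5 × C (aromatic): no H
  4 × C: 1 H each → 4
  2 × C: 3 H each → 6
  2 × C: no H
  2 × O: 1 H each → 2
  2 × O: no H
  1 × C: 2 H
  1 × C (aromatic): 1 H
  1 × F: no H
  1 × N: 2 H
  1 × S: 1 H
  Total hydrogens = 18.
Molecular formula: C15H18FNO4S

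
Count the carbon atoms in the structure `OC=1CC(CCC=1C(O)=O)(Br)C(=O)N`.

8

The symbol for carbon appears 8 times in the SMILES.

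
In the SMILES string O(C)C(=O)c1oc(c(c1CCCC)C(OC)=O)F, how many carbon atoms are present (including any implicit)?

12

The symbol for carbon appears 12 times in the SMILES. Lowercase c denotes aromatic carbon and counts toward C.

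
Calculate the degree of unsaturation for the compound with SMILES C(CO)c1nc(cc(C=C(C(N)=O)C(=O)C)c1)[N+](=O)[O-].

Molecular formula from the SMILES: C12H13N3O5.
DoU = (2C + 2 + N − H − X)/2 = (2·12 + 2 + 3 − 13 − 0)/2 = 16/2 = 8.
(Structurally: 1 ring(s) + 7 π bond(s) = 8.)

8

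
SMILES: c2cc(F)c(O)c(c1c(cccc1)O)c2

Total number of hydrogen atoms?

9

Hydrogens are implicit in SMILES; fill each atom to its normal valence:
  7 × C (aromatic): 1 H each → 7
  5 × C (aromatic): no H
  2 × O: 1 H each → 2
  1 × F: no H
  Total hydrogens = 9.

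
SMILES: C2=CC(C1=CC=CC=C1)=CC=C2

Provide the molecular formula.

Heavy atoms from the SMILES: 12 C.
Implicit hydrogens by atom environment:
  10 × C (aromatic): 1 H each → 10
  2 × C (aromatic): no H
  Total hydrogens = 10.
Molecular formula: C12H10

C12H10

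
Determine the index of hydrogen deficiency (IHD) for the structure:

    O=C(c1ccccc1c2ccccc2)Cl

Molecular formula from the SMILES: C13H9ClO.
DoU = (2C + 2 + N − H − X)/2 = (2·13 + 2 + 0 − 9 − 1)/2 = 18/2 = 9.
(Structurally: 2 ring(s) + 7 π bond(s) = 9.)

9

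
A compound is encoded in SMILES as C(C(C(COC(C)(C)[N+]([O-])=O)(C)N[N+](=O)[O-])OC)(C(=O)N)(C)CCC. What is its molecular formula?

Heavy atoms from the SMILES: 14 C, 4 N, 7 O.
Implicit hydrogens by atom environment:
  6 × C: 3 H each → 18
  5 × O: no H
  4 × C: no H
  3 × C: 2 H each → 6
  2 × N (charge +1): no H
  2 × O (charge -1): no H
  1 × C: 1 H
  1 × N: 2 H
  1 × N: 1 H
  Total hydrogens = 28.
Molecular formula: C14H28N4O7

C14H28N4O7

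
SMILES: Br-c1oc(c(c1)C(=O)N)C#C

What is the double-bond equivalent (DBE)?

Molecular formula from the SMILES: C7H4BrNO2.
DoU = (2C + 2 + N − H − X)/2 = (2·7 + 2 + 1 − 4 − 1)/2 = 12/2 = 6.
(Structurally: 1 ring(s) + 5 π bond(s) = 6.)

6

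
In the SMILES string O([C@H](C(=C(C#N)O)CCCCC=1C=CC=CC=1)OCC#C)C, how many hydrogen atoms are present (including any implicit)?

21

Hydrogens are implicit in SMILES; fill each atom to its normal valence:
  5 × C: 2 H each → 10
  5 × C (aromatic): 1 H each → 5
  4 × C: no H
  2 × C: 1 H each → 2
  2 × O: no H
  1 × C: 3 H
  1 × C (aromatic): no H
  1 × N: no H
  1 × O: 1 H
  Total hydrogens = 21.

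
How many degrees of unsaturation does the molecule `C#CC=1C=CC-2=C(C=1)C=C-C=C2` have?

Molecular formula from the SMILES: C12H8.
DoU = (2C + 2 + N − H − X)/2 = (2·12 + 2 + 0 − 8 − 0)/2 = 18/2 = 9.
(Structurally: 2 ring(s) + 7 π bond(s) = 9.)

9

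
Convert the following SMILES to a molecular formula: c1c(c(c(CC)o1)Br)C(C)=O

Heavy atoms from the SMILES: 1 Br, 8 C, 2 O.
Implicit hydrogens by atom environment:
  3 × C (aromatic): no H
  2 × C: 3 H each → 6
  1 × Br: no H
  1 × C: 2 H
  1 × C (aromatic): 1 H
  1 × C: no H
  1 × O (aromatic): no H
  1 × O: no H
  Total hydrogens = 9.
Molecular formula: C8H9BrO2

C8H9BrO2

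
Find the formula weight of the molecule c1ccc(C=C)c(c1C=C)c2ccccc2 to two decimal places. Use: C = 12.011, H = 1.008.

Molecular formula: C16H14.
M = 16×12.011 + 14×1.008 = 206.29 g/mol.

206.29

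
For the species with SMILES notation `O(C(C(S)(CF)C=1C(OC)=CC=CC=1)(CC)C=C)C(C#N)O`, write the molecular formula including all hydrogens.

C16H20FNO3S

Heavy atoms from the SMILES: 16 C, 1 F, 1 N, 3 O, 1 S.
Implicit hydrogens by atom environment:
  4 × C (aromatic): 1 H each → 4
  3 × C: 2 H each → 6
  3 × C: no H
  2 × C: 3 H each → 6
  2 × C: 1 H each → 2
  2 × C (aromatic): no H
  2 × O: no H
  1 × F: no H
  1 × N: no H
  1 × O: 1 H
  1 × S: 1 H
  Total hydrogens = 20.
Molecular formula: C16H20FNO3S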